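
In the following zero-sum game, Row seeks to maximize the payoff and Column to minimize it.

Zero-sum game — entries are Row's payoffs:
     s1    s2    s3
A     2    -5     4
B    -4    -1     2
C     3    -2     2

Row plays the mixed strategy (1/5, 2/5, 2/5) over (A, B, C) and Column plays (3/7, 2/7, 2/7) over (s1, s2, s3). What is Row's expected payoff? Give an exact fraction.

Against (3/7, 2/7, 2/7), each row's expected payoff is A: 4/7; B: -10/7; C: 9/7.
Taking the (1/5, 2/5, 2/5)-weighted average: (1/5)·(4/7) + (2/5)·(-10/7) + (2/5)·(9/7) = 2/35.

2/35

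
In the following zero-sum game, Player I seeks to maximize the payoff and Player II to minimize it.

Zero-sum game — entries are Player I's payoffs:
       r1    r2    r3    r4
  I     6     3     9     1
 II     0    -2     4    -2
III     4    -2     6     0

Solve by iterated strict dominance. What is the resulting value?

1

Row II is strictly dominated by row I (6>0, 3>-2, 9>4, 1>-2); eliminate II.
Column r3 is strictly dominated by r1 for Player II (6<9, 4<6); eliminate r3.
Row III is strictly dominated by row I (6>4, 3>-2, 1>0); eliminate III.
Column r1 is strictly dominated by r2 for Player II (3<6); eliminate r1.
Column r2 is strictly dominated by r4 for Player II (1<3); eliminate r2.
Only (I, r4) remains, with payoff 1.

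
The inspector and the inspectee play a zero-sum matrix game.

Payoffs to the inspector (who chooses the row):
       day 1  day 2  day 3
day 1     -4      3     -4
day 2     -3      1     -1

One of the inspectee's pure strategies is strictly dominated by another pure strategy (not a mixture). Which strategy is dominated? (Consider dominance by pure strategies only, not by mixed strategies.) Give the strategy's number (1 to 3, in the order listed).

2

The inspectee prefers columns that give the inspector less. Compare day 2 with day 1: -4 < 3, -3 < 1.
So day 1 strictly dominates day 2 for the inspectee; day 2 is strictly dominated.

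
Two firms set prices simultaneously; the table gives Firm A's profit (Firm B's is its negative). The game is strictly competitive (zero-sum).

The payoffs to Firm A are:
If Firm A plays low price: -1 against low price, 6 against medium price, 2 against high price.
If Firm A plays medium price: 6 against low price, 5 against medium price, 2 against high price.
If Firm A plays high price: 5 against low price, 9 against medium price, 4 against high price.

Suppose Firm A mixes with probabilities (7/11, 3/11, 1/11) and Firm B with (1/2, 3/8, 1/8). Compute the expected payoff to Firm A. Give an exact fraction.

13/4

Against (1/2, 3/8, 1/8), each row's expected payoff is low price: 2; medium price: 41/8; high price: 51/8.
Taking the (7/11, 3/11, 1/11)-weighted average: (7/11)·(2) + (3/11)·(41/8) + (1/11)·(51/8) = 13/4.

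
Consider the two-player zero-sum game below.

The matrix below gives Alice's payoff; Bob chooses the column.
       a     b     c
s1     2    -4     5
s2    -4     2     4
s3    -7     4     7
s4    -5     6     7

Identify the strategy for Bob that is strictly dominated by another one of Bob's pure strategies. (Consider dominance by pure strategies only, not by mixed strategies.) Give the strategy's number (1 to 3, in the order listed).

Bob prefers columns that give Alice less. Compare c with a: 2 < 5, -4 < 4, -7 < 7, -5 < 7.
So a strictly dominates c for Bob; c is strictly dominated.

3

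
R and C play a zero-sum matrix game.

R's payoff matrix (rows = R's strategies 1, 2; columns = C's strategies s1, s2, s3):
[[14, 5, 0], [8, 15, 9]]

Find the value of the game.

42/5

Column s2 is strictly dominated by s3 for C (it gives R more in every row).
The remaining 2×2 game on (1, 2) × (s1, s3) has no saddle point. Let R play 1 with probability p; indifference gives 14p + 8(1−p) = 9(1−p), so p = 1/15.
Similarly C's optimal q on s1 is 3/5, and the value is 14·(3/5) + (0)·(2/5) = 42/5.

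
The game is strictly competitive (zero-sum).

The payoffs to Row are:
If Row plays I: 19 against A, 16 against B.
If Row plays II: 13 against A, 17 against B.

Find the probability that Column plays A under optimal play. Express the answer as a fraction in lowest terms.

Row minima are 16 and 13, so Row's maximin is 16; column maxima are 19 and 17, so Column's minimax is 17. These differ, so the equilibrium is in mixed strategies.
Let Column play A with probability q. Row is indifferent when 19q + 16(1−q) = 13q + 17(1−q), giving q = 1/7.

1/7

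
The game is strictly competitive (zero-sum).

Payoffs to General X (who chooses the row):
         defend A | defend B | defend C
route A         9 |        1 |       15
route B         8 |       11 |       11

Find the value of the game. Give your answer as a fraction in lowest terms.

91/11

Column defend C is strictly dominated by defend A for General Y (it gives General X more in every row).
The remaining 2×2 game on (route A, route B) × (defend A, defend B) has no saddle point. Let General X play route A with probability p; indifference gives 9p + 8(1−p) = p + 11(1−p), so p = 3/11.
Similarly General Y's optimal q on defend A is 10/11, and the value is 9·(10/11) + (1)·(1/11) = 91/11.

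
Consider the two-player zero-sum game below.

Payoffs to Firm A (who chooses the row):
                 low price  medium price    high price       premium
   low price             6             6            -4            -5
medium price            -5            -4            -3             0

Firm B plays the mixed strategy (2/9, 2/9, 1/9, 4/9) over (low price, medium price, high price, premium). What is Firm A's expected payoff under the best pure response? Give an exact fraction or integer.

0

low price: (6)·(2/9) + (6)·(2/9) + (-4)·(1/9) + (-5)·(4/9) = 0.
medium price: (-5)·(2/9) + (-4)·(2/9) + (-3)·(1/9) + (0)·(4/9) = -7/3.
The best pure response is low price with expected payoff 0.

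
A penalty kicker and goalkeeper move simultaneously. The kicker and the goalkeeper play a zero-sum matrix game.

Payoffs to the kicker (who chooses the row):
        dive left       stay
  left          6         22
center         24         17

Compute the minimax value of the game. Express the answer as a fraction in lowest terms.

Row minima are 6 and 17, so the kicker's maximin is 17; column maxima are 24 and 22, so the goalkeeper's minimax is 22. These differ, so the equilibrium is in mixed strategies.
Let the kicker play left with probability p. The goalkeeper is indifferent when 6p + 24(1−p) = 22p + 17(1−p), giving p = 7/23.
Let the goalkeeper play dive left with probability q. The kicker is indifferent when 6q + 22(1−q) = 24q + 17(1−q), giving q = 5/23.
The value is 6·(5/23) + (22)·(18/23) = 426/23.

426/23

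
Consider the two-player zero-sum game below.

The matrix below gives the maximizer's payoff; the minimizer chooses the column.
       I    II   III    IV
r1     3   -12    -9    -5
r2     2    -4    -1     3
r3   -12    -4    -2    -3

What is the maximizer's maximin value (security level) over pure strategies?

The worst-case payoff for each row is r1: -12, r2: -4, r3: -12.
The best of these is -4.

-4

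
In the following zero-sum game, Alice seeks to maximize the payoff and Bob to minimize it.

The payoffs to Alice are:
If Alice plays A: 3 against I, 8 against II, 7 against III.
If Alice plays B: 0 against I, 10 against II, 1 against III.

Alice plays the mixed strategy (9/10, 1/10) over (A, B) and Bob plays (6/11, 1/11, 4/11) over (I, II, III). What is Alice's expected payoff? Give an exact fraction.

50/11

Against (6/11, 1/11, 4/11), each row's expected payoff is A: 54/11; B: 14/11.
Taking the (9/10, 1/10)-weighted average: (9/10)·(54/11) + (1/10)·(14/11) = 50/11.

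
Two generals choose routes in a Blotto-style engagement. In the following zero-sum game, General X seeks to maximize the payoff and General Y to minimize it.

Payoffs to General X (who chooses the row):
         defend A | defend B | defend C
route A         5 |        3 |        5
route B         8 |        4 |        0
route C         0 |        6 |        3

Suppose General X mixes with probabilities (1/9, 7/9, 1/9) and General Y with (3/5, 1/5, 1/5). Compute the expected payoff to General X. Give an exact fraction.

Against (3/5, 1/5, 1/5), each row's expected payoff is route A: 23/5; route B: 28/5; route C: 9/5.
Taking the (1/9, 7/9, 1/9)-weighted average: (1/9)·(23/5) + (7/9)·(28/5) + (1/9)·(9/5) = 76/15.

76/15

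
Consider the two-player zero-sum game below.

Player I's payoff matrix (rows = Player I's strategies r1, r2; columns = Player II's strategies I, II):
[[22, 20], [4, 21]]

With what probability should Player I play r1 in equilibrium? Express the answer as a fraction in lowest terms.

17/19

Row minima are 20 and 4, so Player I's maximin is 20; column maxima are 22 and 21, so Player II's minimax is 21. These differ, so the equilibrium is in mixed strategies.
Let Player I play r1 with probability p. Player II is indifferent when 22p + 4(1−p) = 20p + 21(1−p), giving p = 17/19.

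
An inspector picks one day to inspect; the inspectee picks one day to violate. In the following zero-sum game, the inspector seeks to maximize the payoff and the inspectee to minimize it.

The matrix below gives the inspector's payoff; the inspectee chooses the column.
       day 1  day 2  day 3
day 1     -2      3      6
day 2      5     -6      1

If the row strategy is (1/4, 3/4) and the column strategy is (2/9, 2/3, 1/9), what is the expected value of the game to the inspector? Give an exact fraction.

Against (2/9, 2/3, 1/9), each row's expected payoff is day 1: 20/9; day 2: -25/9.
Taking the (1/4, 3/4)-weighted average: (1/4)·(20/9) + (3/4)·(-25/9) = -55/36.

-55/36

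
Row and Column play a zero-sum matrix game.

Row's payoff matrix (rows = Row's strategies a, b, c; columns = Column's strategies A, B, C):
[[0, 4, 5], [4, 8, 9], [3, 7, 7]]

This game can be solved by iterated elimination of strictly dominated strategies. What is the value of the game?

Column C is strictly dominated by A for Column (0<5, 4<9, 3<7); eliminate C.
Column B is strictly dominated by A for Column (0<4, 4<8, 3<7); eliminate B.
Row a is strictly dominated by row b (4>0); eliminate a.
Row c is strictly dominated by row b (4>3); eliminate c.
Only (b, A) remains, with payoff 4.

4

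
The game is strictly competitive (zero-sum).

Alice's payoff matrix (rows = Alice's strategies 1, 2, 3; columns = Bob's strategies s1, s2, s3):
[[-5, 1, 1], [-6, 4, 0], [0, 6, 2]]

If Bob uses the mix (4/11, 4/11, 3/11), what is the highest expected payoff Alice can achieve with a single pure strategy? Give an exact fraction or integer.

1: (-5)·(4/11) + (1)·(4/11) + (1)·(3/11) = -13/11.
2: (-6)·(4/11) + (4)·(4/11) + (0)·(3/11) = -8/11.
3: (0)·(4/11) + (6)·(4/11) + (2)·(3/11) = 30/11.
The best pure response is 3 with expected payoff 30/11.

30/11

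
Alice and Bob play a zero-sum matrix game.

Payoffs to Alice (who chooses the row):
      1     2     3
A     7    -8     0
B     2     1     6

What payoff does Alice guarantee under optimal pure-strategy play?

1

Row minima: -8, 1 → Alice's maximin is 1.
Column maxima: 7, 1, 6 → Bob's minimax is 1.
They coincide at (B, 2), so the value is 1.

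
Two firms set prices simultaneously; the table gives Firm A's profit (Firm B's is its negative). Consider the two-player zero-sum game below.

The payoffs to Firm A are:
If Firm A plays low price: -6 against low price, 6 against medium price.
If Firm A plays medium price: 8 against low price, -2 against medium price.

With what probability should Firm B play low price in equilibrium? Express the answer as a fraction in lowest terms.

Row minima are -6 and -2, so Firm A's maximin is -2; column maxima are 8 and 6, so Firm B's minimax is 6. These differ, so the equilibrium is in mixed strategies.
Let Firm B play low price with probability q. Firm A is indifferent when −6q + 6(1−q) = 8q − 2(1−q), giving q = 4/11.

4/11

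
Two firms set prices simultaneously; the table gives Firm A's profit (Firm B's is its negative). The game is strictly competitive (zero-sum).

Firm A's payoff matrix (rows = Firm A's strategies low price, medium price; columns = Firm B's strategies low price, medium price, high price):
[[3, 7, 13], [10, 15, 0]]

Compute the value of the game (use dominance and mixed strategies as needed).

13/2

Column medium price is strictly dominated by low price for Firm B (it gives Firm A more in every row).
The remaining 2×2 game on (low price, medium price) × (low price, high price) has no saddle point. Let Firm A play low price with probability p; indifference gives 3p + 10(1−p) = 13p, so p = 1/2.
Similarly Firm B's optimal q on low price is 13/20, and the value is 3·(13/20) + (13)·(7/20) = 13/2.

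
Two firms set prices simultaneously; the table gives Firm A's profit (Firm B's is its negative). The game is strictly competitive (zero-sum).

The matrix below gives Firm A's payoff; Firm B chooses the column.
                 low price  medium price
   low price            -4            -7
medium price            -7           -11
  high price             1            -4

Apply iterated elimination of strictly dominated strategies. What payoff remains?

-4

Row low price is strictly dominated by row high price (1>-4, -4>-7); eliminate low price.
Column low price is strictly dominated by medium price for Firm B (-11<-7, -4<1); eliminate low price.
Row medium price is strictly dominated by row high price (-4>-11); eliminate medium price.
Only (high price, medium price) remains, with payoff -4.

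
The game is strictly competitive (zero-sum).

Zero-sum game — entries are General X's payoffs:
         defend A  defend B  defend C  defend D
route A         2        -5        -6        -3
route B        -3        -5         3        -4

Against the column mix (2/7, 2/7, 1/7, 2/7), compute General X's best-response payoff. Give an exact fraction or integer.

-18/7

route A: (2)·(2/7) + (-5)·(2/7) + (-6)·(1/7) + (-3)·(2/7) = -18/7.
route B: (-3)·(2/7) + (-5)·(2/7) + (3)·(1/7) + (-4)·(2/7) = -3.
The best pure response is route A with expected payoff -18/7.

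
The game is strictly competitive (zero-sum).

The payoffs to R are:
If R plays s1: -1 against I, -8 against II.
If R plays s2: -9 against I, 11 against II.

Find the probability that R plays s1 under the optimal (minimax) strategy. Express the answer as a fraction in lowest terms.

Row minima are -8 and -9, so R's maximin is -8; column maxima are -1 and 11, so C's minimax is -1. These differ, so the equilibrium is in mixed strategies.
Let R play s1 with probability p. C is indifferent when −p − 9(1−p) = −8p + 11(1−p), giving p = 20/27.

20/27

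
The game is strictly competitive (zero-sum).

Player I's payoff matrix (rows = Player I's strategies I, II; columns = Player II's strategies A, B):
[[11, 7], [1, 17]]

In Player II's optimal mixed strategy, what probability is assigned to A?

Row minima are 7 and 1, so Player I's maximin is 7; column maxima are 11 and 17, so Player II's minimax is 11. These differ, so the equilibrium is in mixed strategies.
Let Player II play A with probability q. Player I is indifferent when 11q + 7(1−q) = q + 17(1−q), giving q = 1/2.

1/2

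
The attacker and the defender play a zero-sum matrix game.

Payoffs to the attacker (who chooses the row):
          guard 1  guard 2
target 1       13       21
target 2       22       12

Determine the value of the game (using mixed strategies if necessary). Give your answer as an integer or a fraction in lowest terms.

17

Row minima are 13 and 12, so the attacker's maximin is 13; column maxima are 22 and 21, so the defender's minimax is 21. These differ, so the equilibrium is in mixed strategies.
Let the attacker play target 1 with probability p. The defender is indifferent when 13p + 22(1−p) = 21p + 12(1−p), giving p = 5/9.
Let the defender play guard 1 with probability q. The attacker is indifferent when 13q + 21(1−q) = 22q + 12(1−q), giving q = 1/2.
The value is 13·(1/2) + (21)·(1/2) = 17.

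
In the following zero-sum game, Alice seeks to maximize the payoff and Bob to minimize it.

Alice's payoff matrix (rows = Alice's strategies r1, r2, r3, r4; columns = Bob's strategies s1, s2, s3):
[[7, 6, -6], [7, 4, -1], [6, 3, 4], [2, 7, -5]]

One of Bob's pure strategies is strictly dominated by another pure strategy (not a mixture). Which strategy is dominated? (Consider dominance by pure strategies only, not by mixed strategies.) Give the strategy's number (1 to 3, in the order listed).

1

Bob prefers columns that give Alice less. Compare s1 with s3: -6 < 7, -1 < 7, 4 < 6, -5 < 2.
So s3 strictly dominates s1 for Bob; s1 is strictly dominated.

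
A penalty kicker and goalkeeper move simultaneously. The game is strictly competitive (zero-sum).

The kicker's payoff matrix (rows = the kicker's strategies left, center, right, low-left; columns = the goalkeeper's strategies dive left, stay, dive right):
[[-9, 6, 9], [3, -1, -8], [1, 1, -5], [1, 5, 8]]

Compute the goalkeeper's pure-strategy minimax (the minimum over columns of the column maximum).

The worst case (largest entry) in each column is dive left: 3, stay: 6, dive right: 9.
The best (smallest) of these is 3.

3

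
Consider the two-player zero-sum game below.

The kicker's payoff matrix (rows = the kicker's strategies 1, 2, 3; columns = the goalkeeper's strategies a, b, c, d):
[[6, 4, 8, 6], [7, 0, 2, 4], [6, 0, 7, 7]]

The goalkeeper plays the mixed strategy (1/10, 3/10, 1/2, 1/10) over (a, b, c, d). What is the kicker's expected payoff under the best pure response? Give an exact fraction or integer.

1: (6)·(1/10) + (4)·(3/10) + (8)·(1/2) + (6)·(1/10) = 32/5.
2: (7)·(1/10) + (0)·(3/10) + (2)·(1/2) + (4)·(1/10) = 21/10.
3: (6)·(1/10) + (0)·(3/10) + (7)·(1/2) + (7)·(1/10) = 24/5.
The best pure response is 1 with expected payoff 32/5.

32/5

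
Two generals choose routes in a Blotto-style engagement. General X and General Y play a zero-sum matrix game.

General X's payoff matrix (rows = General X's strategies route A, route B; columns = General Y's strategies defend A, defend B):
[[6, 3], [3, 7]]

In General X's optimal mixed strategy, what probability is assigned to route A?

Row minima are 3 and 3, so General X's maximin is 3; column maxima are 6 and 7, so General Y's minimax is 6. These differ, so the equilibrium is in mixed strategies.
Let General X play route A with probability p. General Y is indifferent when 6p + 3(1−p) = 3p + 7(1−p), giving p = 4/7.

4/7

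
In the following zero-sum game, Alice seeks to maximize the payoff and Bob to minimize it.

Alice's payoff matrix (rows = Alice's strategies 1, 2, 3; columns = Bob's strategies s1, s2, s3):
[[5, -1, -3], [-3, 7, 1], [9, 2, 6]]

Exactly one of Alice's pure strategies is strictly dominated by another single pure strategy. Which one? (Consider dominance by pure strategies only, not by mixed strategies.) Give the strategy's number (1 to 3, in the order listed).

1

Compare 1 with 3: 9 > 5, 2 > -1, 6 > -3.
So 3 strictly dominates 1 for Alice; 1 is strictly dominated.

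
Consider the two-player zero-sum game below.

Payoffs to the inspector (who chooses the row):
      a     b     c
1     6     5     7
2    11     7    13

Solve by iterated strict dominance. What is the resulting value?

Column c is strictly dominated by a for the inspectee (6<7, 11<13); eliminate c.
Row 1 is strictly dominated by row 2 (11>6, 7>5); eliminate 1.
Column a is strictly dominated by b for the inspectee (7<11); eliminate a.
Only (2, b) remains, with payoff 7.

7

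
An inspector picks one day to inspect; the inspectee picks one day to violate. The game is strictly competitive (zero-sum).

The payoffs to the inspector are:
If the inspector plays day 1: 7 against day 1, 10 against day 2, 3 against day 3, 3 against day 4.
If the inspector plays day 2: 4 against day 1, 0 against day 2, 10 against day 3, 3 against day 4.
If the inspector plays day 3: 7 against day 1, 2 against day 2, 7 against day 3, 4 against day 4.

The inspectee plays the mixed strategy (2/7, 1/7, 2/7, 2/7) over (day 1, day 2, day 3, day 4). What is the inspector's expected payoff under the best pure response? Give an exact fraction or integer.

day 1: (7)·(2/7) + (10)·(1/7) + (3)·(2/7) + (3)·(2/7) = 36/7.
day 2: (4)·(2/7) + (0)·(1/7) + (10)·(2/7) + (3)·(2/7) = 34/7.
day 3: (7)·(2/7) + (2)·(1/7) + (7)·(2/7) + (4)·(2/7) = 38/7.
The best pure response is day 3 with expected payoff 38/7.

38/7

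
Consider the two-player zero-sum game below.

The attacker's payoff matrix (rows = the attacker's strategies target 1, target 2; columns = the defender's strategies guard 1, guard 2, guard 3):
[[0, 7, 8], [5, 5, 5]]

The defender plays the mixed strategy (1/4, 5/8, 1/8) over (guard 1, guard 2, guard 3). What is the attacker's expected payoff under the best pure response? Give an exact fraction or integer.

target 1: (0)·(1/4) + (7)·(5/8) + (8)·(1/8) = 43/8.
target 2: (5)·(1/4) + (5)·(5/8) + (5)·(1/8) = 5.
The best pure response is target 1 with expected payoff 43/8.

43/8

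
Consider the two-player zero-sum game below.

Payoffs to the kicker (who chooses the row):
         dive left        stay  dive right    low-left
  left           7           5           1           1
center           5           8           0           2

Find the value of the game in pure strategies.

1

Row minima: 1, 0 → the kicker's maximin is 1.
Column maxima: 7, 8, 1, 2 → the goalkeeper's minimax is 1.
They coincide at (left, dive right), so the value is 1.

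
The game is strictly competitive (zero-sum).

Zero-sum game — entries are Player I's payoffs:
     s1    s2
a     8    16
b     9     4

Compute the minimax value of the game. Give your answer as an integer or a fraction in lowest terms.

112/13

Row minima are 8 and 4, so Player I's maximin is 8; column maxima are 9 and 16, so Player II's minimax is 9. These differ, so the equilibrium is in mixed strategies.
Let Player I play a with probability p. Player II is indifferent when 8p + 9(1−p) = 16p + 4(1−p), giving p = 5/13.
Let Player II play s1 with probability q. Player I is indifferent when 8q + 16(1−q) = 9q + 4(1−q), giving q = 12/13.
The value is 8·(12/13) + (16)·(1/13) = 112/13.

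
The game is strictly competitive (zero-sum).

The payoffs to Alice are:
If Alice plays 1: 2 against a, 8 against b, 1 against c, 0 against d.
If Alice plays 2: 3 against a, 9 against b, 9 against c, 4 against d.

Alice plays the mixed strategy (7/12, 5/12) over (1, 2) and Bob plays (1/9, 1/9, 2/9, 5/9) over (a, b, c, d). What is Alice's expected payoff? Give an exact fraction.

Against (1/9, 1/9, 2/9, 5/9), each row's expected payoff is 1: 4/3; 2: 50/9.
Taking the (7/12, 5/12)-weighted average: (7/12)·(4/3) + (5/12)·(50/9) = 167/54.

167/54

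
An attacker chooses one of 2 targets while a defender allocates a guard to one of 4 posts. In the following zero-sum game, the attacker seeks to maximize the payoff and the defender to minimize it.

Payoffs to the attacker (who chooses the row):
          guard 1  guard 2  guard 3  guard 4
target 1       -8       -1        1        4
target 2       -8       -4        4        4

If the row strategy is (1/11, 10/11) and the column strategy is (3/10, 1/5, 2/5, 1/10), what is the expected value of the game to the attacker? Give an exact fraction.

-69/55

Against (3/10, 1/5, 2/5, 1/10), each row's expected payoff is target 1: -9/5; target 2: -6/5.
Taking the (1/11, 10/11)-weighted average: (1/11)·(-9/5) + (10/11)·(-6/5) = -69/55.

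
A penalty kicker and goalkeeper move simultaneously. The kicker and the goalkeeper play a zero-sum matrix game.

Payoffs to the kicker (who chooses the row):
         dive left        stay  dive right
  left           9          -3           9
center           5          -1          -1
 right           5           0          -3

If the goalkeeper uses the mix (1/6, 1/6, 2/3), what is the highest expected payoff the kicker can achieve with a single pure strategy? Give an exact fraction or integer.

7

left: (9)·(1/6) + (-3)·(1/6) + (9)·(2/3) = 7.
center: (5)·(1/6) + (-1)·(1/6) + (-1)·(2/3) = 0.
right: (5)·(1/6) + (0)·(1/6) + (-3)·(2/3) = -7/6.
The best pure response is left with expected payoff 7.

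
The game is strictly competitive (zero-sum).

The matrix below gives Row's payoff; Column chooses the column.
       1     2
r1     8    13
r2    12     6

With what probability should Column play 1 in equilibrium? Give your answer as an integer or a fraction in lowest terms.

Row minima are 8 and 6, so Row's maximin is 8; column maxima are 12 and 13, so Column's minimax is 12. These differ, so the equilibrium is in mixed strategies.
Let Column play 1 with probability q. Row is indifferent when 8q + 13(1−q) = 12q + 6(1−q), giving q = 7/11.

7/11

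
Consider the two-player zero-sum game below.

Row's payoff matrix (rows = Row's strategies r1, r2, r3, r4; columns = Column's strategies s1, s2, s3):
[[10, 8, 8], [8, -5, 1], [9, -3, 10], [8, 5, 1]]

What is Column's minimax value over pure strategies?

8

The worst case (largest entry) in each column is s1: 10, s2: 8, s3: 10.
The best (smallest) of these is 8.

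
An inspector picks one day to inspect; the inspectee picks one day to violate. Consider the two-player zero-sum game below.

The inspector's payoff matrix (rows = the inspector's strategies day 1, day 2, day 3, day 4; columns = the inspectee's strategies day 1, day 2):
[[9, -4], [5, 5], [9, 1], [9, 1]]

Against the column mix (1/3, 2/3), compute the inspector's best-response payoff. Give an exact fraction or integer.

day 1: (9)·(1/3) + (-4)·(2/3) = 1/3.
day 2: (5)·(1/3) + (5)·(2/3) = 5.
day 3: (9)·(1/3) + (1)·(2/3) = 11/3.
day 4: (9)·(1/3) + (1)·(2/3) = 11/3.
The best pure response is day 2 with expected payoff 5.

5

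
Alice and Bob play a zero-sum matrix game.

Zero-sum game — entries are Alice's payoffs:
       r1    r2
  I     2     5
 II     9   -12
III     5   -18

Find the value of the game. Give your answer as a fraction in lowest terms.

Row III is strictly dominated by row II, so Alice never plays it.
The remaining 2×2 game on (I, II) × (r1, r2) has no saddle point. Let Alice play I with probability p; indifference gives 2p + 9(1−p) = 5p − 12(1−p), so p = 7/8.
Similarly Bob's optimal q on r1 is 17/24, and the value is 2·(17/24) + (5)·(7/24) = 23/8.

23/8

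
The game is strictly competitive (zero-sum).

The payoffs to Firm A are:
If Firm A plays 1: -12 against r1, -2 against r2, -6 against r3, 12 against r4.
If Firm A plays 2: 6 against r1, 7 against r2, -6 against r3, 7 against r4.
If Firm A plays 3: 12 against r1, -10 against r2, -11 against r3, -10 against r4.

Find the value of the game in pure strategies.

-6

Row minima: -12, -6, -11 → Firm A's maximin is -6.
Column maxima: 12, 7, -6, 12 → Firm B's minimax is -6.
They coincide at (2, r3), so the value is -6.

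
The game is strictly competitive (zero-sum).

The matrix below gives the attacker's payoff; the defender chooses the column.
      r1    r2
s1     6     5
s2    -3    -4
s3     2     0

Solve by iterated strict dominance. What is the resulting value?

5

Column r1 is strictly dominated by r2 for the defender (5<6, -4<-3, 0<2); eliminate r1.
Row s3 is strictly dominated by row s1 (5>0); eliminate s3.
Row s2 is strictly dominated by row s1 (5>-4); eliminate s2.
Only (s1, r2) remains, with payoff 5.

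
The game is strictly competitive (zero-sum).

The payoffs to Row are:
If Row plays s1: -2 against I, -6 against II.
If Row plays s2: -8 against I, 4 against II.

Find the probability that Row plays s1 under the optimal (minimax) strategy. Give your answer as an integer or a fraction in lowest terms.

Row minima are -6 and -8, so Row's maximin is -6; column maxima are -2 and 4, so Column's minimax is -2. These differ, so the equilibrium is in mixed strategies.
Let Row play s1 with probability p. Column is indifferent when −2p − 8(1−p) = −6p + 4(1−p), giving p = 3/4.

3/4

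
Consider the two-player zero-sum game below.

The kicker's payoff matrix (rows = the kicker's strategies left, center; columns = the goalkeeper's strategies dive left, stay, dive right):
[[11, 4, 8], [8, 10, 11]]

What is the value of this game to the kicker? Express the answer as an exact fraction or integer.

Column dive right is strictly dominated by stay for the goalkeeper (it gives the kicker more in every row).
The remaining 2×2 game on (left, center) × (dive left, stay) has no saddle point. Let the kicker play left with probability p; indifference gives 11p + 8(1−p) = 4p + 10(1−p), so p = 2/9.
Similarly the goalkeeper's optimal q on dive left is 2/3, and the value is 11·(2/3) + (4)·(1/3) = 26/3.

26/3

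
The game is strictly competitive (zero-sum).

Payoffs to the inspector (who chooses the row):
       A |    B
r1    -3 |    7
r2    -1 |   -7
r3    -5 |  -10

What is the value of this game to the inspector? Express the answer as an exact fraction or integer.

-7/4

Row r3 is strictly dominated by row r2, so the inspector never plays it.
The remaining 2×2 game on (r1, r2) × (A, B) has no saddle point. Let the inspector play r1 with probability p; indifference gives −3p − (1−p) = 7p − 7(1−p), so p = 3/8.
Similarly the inspectee's optimal q on A is 7/8, and the value is -3·(7/8) + (7)·(1/8) = -7/4.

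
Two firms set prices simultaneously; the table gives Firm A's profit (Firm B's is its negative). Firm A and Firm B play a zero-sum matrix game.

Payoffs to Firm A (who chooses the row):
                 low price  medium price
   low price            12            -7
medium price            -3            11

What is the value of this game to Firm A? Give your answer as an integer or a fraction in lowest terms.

37/11

Row minima are -7 and -3, so Firm A's maximin is -3; column maxima are 12 and 11, so Firm B's minimax is 11. These differ, so the equilibrium is in mixed strategies.
Let Firm A play low price with probability p. Firm B is indifferent when 12p − 3(1−p) = −7p + 11(1−p), giving p = 14/33.
Let Firm B play low price with probability q. Firm A is indifferent when 12q − 7(1−q) = −3q + 11(1−q), giving q = 6/11.
The value is 12·(6/11) + (-7)·(5/11) = 37/11.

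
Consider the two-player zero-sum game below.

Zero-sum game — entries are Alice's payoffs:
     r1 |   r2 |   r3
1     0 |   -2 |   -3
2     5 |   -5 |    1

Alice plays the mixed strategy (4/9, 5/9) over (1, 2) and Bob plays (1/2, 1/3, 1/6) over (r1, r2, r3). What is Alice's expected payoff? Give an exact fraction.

Against (1/2, 1/3, 1/6), each row's expected payoff is 1: -7/6; 2: 1.
Taking the (4/9, 5/9)-weighted average: (4/9)·(-7/6) + (5/9)·(1) = 1/27.

1/27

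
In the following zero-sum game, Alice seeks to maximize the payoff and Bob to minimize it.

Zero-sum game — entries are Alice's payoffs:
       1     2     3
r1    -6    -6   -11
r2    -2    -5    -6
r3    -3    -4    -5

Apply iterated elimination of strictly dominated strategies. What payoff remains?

Column 2 is strictly dominated by 3 for Bob (-11<-6, -6<-5, -5<-4); eliminate 2.
Column 1 is strictly dominated by 3 for Bob (-11<-6, -6<-2, -5<-3); eliminate 1.
Row r2 is strictly dominated by row r3 (-5>-6); eliminate r2.
Row r1 is strictly dominated by row r3 (-5>-11); eliminate r1.
Only (r3, 3) remains, with payoff -5.

-5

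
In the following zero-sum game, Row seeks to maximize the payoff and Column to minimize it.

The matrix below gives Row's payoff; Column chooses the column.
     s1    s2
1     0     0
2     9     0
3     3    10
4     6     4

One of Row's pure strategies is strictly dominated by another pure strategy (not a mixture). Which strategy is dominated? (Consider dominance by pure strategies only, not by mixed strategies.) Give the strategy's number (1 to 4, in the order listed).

Compare 1 with 3: 3 > 0, 10 > 0.
So 3 strictly dominates 1 for Row; 1 is strictly dominated.

1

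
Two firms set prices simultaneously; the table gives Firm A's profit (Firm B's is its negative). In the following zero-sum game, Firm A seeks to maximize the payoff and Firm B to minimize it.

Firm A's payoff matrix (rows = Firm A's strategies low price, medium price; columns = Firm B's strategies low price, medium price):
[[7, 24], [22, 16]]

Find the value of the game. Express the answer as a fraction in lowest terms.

416/23

Row minima are 7 and 16, so Firm A's maximin is 16; column maxima are 22 and 24, so Firm B's minimax is 22. These differ, so the equilibrium is in mixed strategies.
Let Firm A play low price with probability p. Firm B is indifferent when 7p + 22(1−p) = 24p + 16(1−p), giving p = 6/23.
Let Firm B play low price with probability q. Firm A is indifferent when 7q + 24(1−q) = 22q + 16(1−q), giving q = 8/23.
The value is 7·(8/23) + (24)·(15/23) = 416/23.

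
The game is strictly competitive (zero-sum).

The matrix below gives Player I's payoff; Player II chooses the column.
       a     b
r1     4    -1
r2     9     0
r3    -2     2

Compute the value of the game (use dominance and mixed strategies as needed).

18/13

Row r1 is strictly dominated by row r2, so Player I never plays it.
The remaining 2×2 game on (r2, r3) × (a, b) has no saddle point. Let Player I play r2 with probability p; indifference gives 9p − 2(1−p) = 2(1−p), so p = 4/13.
Similarly Player II's optimal q on a is 2/13, and the value is 9·(2/13) + (0)·(11/13) = 18/13.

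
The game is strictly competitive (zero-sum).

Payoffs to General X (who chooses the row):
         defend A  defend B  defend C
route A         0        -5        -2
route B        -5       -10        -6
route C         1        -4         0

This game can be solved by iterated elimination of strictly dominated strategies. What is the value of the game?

-4

Row route B is strictly dominated by row route A (0>-5, -5>-10, -2>-6); eliminate route B.
Row route A is strictly dominated by row route C (1>0, -4>-5, 0>-2); eliminate route A.
Column defend C is strictly dominated by defend B for General Y (-4<0); eliminate defend C.
Column defend A is strictly dominated by defend B for General Y (-4<1); eliminate defend A.
Only (route C, defend B) remains, with payoff -4.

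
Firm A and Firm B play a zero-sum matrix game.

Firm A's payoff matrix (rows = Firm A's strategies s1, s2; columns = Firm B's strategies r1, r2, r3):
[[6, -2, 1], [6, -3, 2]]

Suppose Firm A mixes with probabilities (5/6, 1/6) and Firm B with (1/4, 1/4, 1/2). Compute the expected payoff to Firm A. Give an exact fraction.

37/24

Against (1/4, 1/4, 1/2), each row's expected payoff is s1: 3/2; s2: 7/4.
Taking the (5/6, 1/6)-weighted average: (5/6)·(3/2) + (1/6)·(7/4) = 37/24.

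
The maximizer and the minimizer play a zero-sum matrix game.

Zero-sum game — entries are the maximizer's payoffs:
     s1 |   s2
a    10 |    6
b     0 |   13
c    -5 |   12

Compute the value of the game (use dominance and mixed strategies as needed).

Row c is strictly dominated by row b, so the maximizer never plays it.
The remaining 2×2 game on (a, b) × (s1, s2) has no saddle point. Let the maximizer play a with probability p; indifference gives 10p = 6p + 13(1−p), so p = 13/17.
Similarly the minimizer's optimal q on s1 is 7/17, and the value is 10·(7/17) + (6)·(10/17) = 130/17.

130/17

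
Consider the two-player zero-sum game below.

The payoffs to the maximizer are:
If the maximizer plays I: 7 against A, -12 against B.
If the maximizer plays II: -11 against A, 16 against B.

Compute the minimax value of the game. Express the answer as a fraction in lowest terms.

-10/23

Row minima are -12 and -11, so the maximizer's maximin is -11; column maxima are 7 and 16, so the minimizer's minimax is 7. These differ, so the equilibrium is in mixed strategies.
Let the maximizer play I with probability p. The minimizer is indifferent when 7p − 11(1−p) = −12p + 16(1−p), giving p = 27/46.
Let the minimizer play A with probability q. The maximizer is indifferent when 7q − 12(1−q) = −11q + 16(1−q), giving q = 14/23.
The value is 7·(14/23) + (-12)·(9/23) = -10/23.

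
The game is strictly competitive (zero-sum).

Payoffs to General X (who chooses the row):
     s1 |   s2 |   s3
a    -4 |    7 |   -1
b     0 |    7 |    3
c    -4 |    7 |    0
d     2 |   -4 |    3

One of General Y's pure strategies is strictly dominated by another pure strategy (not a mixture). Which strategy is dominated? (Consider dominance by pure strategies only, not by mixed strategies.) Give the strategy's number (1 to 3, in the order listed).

General Y prefers columns that give General X less. Compare s3 with s1: -4 < -1, 0 < 3, -4 < 0, 2 < 3.
So s1 strictly dominates s3 for General Y; s3 is strictly dominated.

3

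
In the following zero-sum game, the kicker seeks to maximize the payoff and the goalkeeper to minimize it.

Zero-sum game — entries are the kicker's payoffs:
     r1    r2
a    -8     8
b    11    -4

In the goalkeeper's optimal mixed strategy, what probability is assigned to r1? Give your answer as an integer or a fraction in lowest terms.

12/31

Row minima are -8 and -4, so the kicker's maximin is -4; column maxima are 11 and 8, so the goalkeeper's minimax is 8. These differ, so the equilibrium is in mixed strategies.
Let the goalkeeper play r1 with probability q. The kicker is indifferent when −8q + 8(1−q) = 11q − 4(1−q), giving q = 12/31.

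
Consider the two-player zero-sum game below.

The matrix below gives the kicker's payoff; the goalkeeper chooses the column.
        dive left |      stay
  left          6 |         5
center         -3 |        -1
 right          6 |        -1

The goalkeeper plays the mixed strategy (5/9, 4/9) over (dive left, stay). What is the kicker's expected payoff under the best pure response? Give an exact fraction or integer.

50/9

left: (6)·(5/9) + (5)·(4/9) = 50/9.
center: (-3)·(5/9) + (-1)·(4/9) = -19/9.
right: (6)·(5/9) + (-1)·(4/9) = 26/9.
The best pure response is left with expected payoff 50/9.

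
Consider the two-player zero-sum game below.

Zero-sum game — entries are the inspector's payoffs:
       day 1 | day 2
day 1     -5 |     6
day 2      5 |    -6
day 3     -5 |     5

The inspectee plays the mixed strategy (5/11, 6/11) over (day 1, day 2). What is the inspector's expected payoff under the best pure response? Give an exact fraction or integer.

1

day 1: (-5)·(5/11) + (6)·(6/11) = 1.
day 2: (5)·(5/11) + (-6)·(6/11) = -1.
day 3: (-5)·(5/11) + (5)·(6/11) = 5/11.
The best pure response is day 1 with expected payoff 1.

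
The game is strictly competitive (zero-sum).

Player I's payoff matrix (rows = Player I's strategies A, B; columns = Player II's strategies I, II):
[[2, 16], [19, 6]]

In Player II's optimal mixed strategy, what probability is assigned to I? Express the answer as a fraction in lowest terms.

Row minima are 2 and 6, so Player I's maximin is 6; column maxima are 19 and 16, so Player II's minimax is 16. These differ, so the equilibrium is in mixed strategies.
Let Player II play I with probability q. Player I is indifferent when 2q + 16(1−q) = 19q + 6(1−q), giving q = 10/27.

10/27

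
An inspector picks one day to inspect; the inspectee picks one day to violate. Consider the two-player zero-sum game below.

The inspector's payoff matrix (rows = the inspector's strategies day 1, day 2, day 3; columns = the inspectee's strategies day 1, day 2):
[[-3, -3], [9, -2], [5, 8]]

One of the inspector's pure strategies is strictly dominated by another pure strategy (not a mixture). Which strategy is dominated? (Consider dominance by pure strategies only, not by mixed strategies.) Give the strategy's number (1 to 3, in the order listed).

1

Compare day 1 with day 2: 9 > -3, -2 > -3.
So day 2 strictly dominates day 1 for the inspector; day 1 is strictly dominated.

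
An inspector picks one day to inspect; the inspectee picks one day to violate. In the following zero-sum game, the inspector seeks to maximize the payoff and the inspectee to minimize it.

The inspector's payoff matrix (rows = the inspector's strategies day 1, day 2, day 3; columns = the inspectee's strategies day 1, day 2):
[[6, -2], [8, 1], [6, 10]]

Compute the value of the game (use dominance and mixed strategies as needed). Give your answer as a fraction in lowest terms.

Row day 1 is strictly dominated by row day 2, so the inspector never plays it.
The remaining 2×2 game on (day 2, day 3) × (day 1, day 2) has no saddle point. Let the inspector play day 2 with probability p; indifference gives 8p + 6(1−p) = p + 10(1−p), so p = 4/11.
Similarly the inspectee's optimal q on day 1 is 9/11, and the value is 8·(9/11) + (1)·(2/11) = 74/11.

74/11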